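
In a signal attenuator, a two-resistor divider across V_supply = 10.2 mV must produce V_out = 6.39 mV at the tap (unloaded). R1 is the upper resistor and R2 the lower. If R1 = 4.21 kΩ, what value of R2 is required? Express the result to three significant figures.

R2 ≈ 7.06 kΩ

V_out/V_supply = R2/(R1+R2) = 0.6265.
R2 = R1 · 0.6265/(1 − 0.6265) = 7.061 kΩ.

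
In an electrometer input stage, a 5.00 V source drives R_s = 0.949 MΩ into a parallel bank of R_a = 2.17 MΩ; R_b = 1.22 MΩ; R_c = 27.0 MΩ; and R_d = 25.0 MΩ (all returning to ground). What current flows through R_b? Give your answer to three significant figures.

I ≈ 1.79 µA

Equivalent of the parallel group: R_p = 0.7366 MΩ.
V_A by voltage divider: V_A = 5.00 × 0.7366/(0.949 + 0.7366) = 2.185 V.
Branch current I = V_A/R_b = 2.185/1.22 = 1.791 µA.
(Equivalently: I_total = 2.966 µA, then current-divider fraction G_k/ΣG = 0.6038.)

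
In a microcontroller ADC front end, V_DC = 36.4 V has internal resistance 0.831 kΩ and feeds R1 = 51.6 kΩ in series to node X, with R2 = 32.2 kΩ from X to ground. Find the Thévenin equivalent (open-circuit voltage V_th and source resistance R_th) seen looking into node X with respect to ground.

V_th ≈ 13.8 V, R_th ≈ 19.9 kΩ

R1' = 0.831 + 51.6 = 52.43 kΩ (source resistance + R1).
V_th is the unloaded tap voltage: V_DC · R2/(R1'+R2) = 36.4 × 0.3805 = 13.85 V.
With V_DC suppressed (replaced by a short), R_th = R1' ‖ R2 = (52.43 × 32.2)/(52.43 + 32.2) = 19.95 kΩ.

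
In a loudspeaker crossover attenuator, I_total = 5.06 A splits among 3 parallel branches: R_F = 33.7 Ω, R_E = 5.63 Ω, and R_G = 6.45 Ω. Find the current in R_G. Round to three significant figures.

I ≈ 2.17 A

Conductances: ΣG = 1/33.7 + 1/5.63 + 1/6.45 = 0.3623 (1/Ω).
R_G takes the fraction G_k/ΣG = 0.1550/0.3623 = 0.4279, so I = 5.06 × 0.4279 = 2.165 A.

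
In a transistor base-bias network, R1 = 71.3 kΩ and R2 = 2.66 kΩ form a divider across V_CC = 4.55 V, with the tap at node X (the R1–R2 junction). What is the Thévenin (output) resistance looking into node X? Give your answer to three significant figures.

R_th ≈ 2.56 kΩ

With V_CC suppressed (replaced by a short), R_th = R1 ‖ R2 = (71.30 × 2.66)/(71.30 + 2.66) = 2.564 kΩ.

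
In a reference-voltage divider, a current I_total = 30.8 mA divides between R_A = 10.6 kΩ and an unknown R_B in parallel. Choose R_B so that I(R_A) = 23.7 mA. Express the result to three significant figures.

In a two-way split, I_A/I_total = R_B/(R_A + R_B).
23.7/30.8 = R_B/(R_A + R_B) → R_B = R_A · (0.7695)/(1 − 0.7695) = 10.6 × 3.338 = 35.38 kΩ.

R_B ≈ 35.4 kΩ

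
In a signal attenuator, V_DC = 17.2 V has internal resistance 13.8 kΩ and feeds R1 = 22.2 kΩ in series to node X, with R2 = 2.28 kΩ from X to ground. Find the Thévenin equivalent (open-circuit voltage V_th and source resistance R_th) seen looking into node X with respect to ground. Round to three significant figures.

V_th ≈ 1.02 V, R_th ≈ 2.14 kΩ

R1' = 13.8 + 22.2 = 36.00 kΩ (source resistance + R1).
With X open, the divider is unloaded: V_th = 17.2 × 2.28/38.28 = 1.024 V.
With V_DC suppressed (replaced by a short), R_th = R1' ‖ R2 = (36.00 × 2.28)/(36.00 + 2.28) = 2.144 kΩ.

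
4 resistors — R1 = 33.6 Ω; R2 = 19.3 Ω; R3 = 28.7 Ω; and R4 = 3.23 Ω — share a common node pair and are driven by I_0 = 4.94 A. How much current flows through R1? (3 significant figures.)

ΣG = 1/33.6 + 1/19.3 + 1/28.7 + 1/3.23 = 0.4260.
Current divider: I(R1) = I_0 · G_k/ΣG = 4.94 × (0.02976/0.4260) = 4.94 × 0.06986 = 0.3451 A.

I ≈ 0.345 A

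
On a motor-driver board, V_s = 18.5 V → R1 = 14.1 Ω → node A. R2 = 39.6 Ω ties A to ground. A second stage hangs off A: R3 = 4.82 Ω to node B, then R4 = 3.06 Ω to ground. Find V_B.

The second stage (R3 + R4 = 7.880 Ω) loads node A in parallel with R2.
Effective lower resistance at A: R2 ‖ 7.880 = 6.572 Ω.
V_A = 18.5 × 6.572/(14.1 + 6.572) = 5.882 V.
Stage 2 is unloaded, so V_B = V_A · R4/(R3+R4) = 5.882 × 3.06/7.880 = 2.284 V.

V_B ≈ 2.28 V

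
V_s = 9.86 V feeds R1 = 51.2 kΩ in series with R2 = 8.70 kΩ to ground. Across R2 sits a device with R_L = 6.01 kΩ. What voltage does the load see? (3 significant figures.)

V_out ≈ 0.640 V

R2 ‖ R_L = (8.70 × 6.01)/(8.70 + 6.01) = 3.555 kΩ.
Now apply the divider: V_out = 9.86 × 0.06492 = 0.6401 V.
(Unloaded it would be 1.43 V; the load pulls it down.)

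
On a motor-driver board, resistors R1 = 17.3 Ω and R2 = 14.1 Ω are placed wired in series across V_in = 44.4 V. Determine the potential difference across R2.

ΣR = 17.3 + 14.1 = 31.40 Ω.
V = V_in · R/ΣR = 44.4 × 0.4490 = 19.94 V.

V ≈ 19.9 V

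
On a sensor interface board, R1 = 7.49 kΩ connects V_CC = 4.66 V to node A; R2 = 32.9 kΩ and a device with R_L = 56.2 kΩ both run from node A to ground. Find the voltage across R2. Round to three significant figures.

The load sits in parallel with R2, giving an effective lower resistance R2' = R2·R_L/(R2+R_L) = 20.75 kΩ.
Voltage divider with the loaded lower leg: V_out = 4.66 × 20.75/(7.49 + 20.75) = 4.66 × 0.7348 = 3.424 V.
(Unloaded it would be 3.80 V; the load pulls it down.)

V_out ≈ 3.42 V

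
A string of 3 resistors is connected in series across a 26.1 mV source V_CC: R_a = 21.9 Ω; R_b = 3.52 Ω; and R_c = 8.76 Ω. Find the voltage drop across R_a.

V ≈ 16.7 mV

Series total: ΣR = 21.9 + 3.52 + 8.76 = 34.18 Ω.
V = V_CC · R/ΣR = 26.1 × 0.6407 = 16.72 mV.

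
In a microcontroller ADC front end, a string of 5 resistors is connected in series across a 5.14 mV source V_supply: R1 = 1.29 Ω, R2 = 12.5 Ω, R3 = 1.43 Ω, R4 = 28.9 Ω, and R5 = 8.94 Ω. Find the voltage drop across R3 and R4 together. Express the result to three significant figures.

Total series resistance ΣR = 1.29 + 12.5 + 1.43 + 28.9 + 8.94 = 53.06 Ω.
R_{R3..R4} = 1.43 + 28.9 = 30.33 Ω.
Voltage divider: V = V_supply · (30.33 / 53.06) = 5.14 × 0.5716 = 2.938 mV.

V ≈ 2.94 mV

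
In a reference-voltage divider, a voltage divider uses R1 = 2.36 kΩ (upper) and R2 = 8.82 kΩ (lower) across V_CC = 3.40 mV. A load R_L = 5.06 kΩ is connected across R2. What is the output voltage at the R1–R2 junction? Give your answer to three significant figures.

V_out ≈ 1.96 mV

R2 ‖ R_L = (8.82 × 5.06)/(8.82 + 5.06) = 3.215 kΩ.
Voltage divider with the loaded lower leg: V_out = 3.40 × 3.215/(2.36 + 3.215) = 3.40 × 0.5767 = 1.961 mV.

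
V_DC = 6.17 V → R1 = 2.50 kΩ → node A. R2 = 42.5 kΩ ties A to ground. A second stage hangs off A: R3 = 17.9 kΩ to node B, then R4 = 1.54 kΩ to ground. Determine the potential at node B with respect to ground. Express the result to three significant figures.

V_B ≈ 0.412 V

Node A sees R2 in parallel with the series input of stage 2, R3 + R4 = 19.44 kΩ.
R2 ‖ (R3+R4) = 13.34 kΩ.
So V_A = 6.17 × 0.8422 = 5.196 V.
Then the unloaded second divider: V_B = V_A × R4/(R3+R4) = 5.196 × 0.07922 = 0.4116 V.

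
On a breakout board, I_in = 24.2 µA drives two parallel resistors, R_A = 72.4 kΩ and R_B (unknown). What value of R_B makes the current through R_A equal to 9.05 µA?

In a two-way split, I_A/I_in = R_B/(R_A + R_B).
9.05/24.2 = R_B/(R_A + R_B) → R_B = R_A · (0.3740)/(1 − 0.3740) = 72.4 × 0.5974 = 43.25 kΩ.

R_B ≈ 43.2 kΩ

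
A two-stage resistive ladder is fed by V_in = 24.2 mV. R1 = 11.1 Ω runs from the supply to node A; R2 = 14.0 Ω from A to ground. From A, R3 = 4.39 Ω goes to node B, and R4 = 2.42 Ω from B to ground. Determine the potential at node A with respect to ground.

Node A sees R2 in parallel with the series input of stage 2, R3 + R4 = 6.810 Ω.
R2 ‖ (R3+R4) = 4.581 Ω.
So V_A = 24.2 × 0.2922 = 7.070 mV.

V_A ≈ 7.07 mV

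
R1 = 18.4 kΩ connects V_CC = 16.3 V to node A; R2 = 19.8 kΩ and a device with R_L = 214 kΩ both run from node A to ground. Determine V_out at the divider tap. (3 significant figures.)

V_out ≈ 8.09 V

R2 ‖ R_L = (19.8 × 214)/(19.8 + 214) = 18.12 kΩ.
Voltage divider with the loaded lower leg: V_out = 16.3 × 18.12/(18.4 + 18.12) = 16.3 × 0.4962 = 8.088 V.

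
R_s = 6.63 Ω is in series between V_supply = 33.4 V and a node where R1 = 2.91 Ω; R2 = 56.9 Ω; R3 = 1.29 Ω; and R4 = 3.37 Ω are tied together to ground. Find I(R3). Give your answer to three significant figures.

I ≈ 2.47 A

Parallel bank: R_p = 1/(1/2.91 + 1/56.9 + 1/1.29 + 1/3.37) = 0.6978 Ω.
Node voltage V_A = V_supply · R_p/(R_s + R_p) = 33.4 × 0.09522 = 3.180 V.
Branch current I = V_A/R3 = 3.180/1.29 = 2.465 A.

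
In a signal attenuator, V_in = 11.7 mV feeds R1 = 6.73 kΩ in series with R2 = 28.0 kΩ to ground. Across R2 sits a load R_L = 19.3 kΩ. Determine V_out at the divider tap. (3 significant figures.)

V_out ≈ 7.36 mV

R2 ‖ R_L = (28.0 × 19.3)/(28.0 + 19.3) = 11.42 kΩ.
Then V_out = V_in · R2'/(R1 + R2') = 11.7 × 11.42/18.15 = 7.363 mV.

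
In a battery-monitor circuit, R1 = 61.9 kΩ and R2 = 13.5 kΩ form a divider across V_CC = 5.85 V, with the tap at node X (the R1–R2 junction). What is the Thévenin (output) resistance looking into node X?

R_th ≈ 11.1 kΩ

Zeroing V_CC shorts the top of R1 to ground, so R_th = R1 ‖ R2 = 11.08 kΩ.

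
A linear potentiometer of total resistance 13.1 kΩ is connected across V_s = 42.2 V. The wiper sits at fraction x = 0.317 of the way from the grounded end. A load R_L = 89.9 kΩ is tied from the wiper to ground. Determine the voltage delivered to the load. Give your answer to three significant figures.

Split the track: R_lower = x·R_p = 4.153 kΩ, R_upper = (1−x)·R_p = 8.947 kΩ.
R_L loads the lower segment: effective lower R = 3.969 kΩ.
V_out = 42.2 × 3.969/(8.947 + 3.969) = 12.97 V.
(Unloaded: V_out = x·V_s = 13.4 V.)

V_out ≈ 13.0 V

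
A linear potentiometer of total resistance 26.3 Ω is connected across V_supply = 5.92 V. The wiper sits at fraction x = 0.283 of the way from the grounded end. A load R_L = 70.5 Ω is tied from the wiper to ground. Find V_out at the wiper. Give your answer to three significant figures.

V_out ≈ 1.56 V

The pot divides into 18.86 Ω above the wiper and 7.443 Ω below.
(x·R_p) ‖ R_L = 6.732 Ω.
V_out = 5.92 × 6.732/(18.86 + 6.732) = 1.557 V.
(Unloaded: V_out = x·V_supply = 1.68 V.)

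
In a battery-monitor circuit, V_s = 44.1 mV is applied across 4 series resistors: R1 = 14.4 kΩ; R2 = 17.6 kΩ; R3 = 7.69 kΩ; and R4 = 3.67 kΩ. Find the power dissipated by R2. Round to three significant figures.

P ≈ 18.2 nW

The common current is I = 44.1/43.36 = 1.017 µA.
V(R2) = I·R = 17.90 mV; P = V·I = 17.90 × 1.017 = 18.21 nW.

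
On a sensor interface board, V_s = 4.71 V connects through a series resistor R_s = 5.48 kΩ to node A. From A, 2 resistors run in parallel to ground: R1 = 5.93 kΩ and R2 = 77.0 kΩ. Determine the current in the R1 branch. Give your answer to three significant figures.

I ≈ 0.398 mA

Equivalent of the parallel group: R_p = 5.506 kΩ.
V_A = 4.71 × 5.506/10.99 = 2.361 V.
Branch current I = V_A/R1 = 2.361/5.93 = 0.3981 mA.
(Check via current divider: I_total = 0.4287 mA; share G_k/ΣG = 0.9285 → same result.)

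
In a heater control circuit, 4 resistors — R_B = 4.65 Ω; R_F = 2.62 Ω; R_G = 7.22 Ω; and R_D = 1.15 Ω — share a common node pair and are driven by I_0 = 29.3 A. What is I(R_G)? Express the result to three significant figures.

Total conductance ΣG = 1/4.65 + 1/2.62 + 1/7.22 + 1/1.15 = 1.605 (units of 1/Ω).
R_G takes the fraction G_k/ΣG = 0.1385/1.605 = 0.08631, so I = 29.3 × 0.08631 = 2.529 A.

I ≈ 2.53 A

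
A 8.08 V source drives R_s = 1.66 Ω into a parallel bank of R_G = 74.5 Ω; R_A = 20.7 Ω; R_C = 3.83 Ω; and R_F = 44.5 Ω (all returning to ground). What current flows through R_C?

I ≈ 1.34 A

Combine the parallel branches: R_p = (1/74.5 + 1/20.7 + 1/3.83 + 1/44.5)⁻¹ = 2.896 Ω.
Node voltage V_A = V_s · R_p/(R_s + R_p) = 8.08 × 0.6356 = 5.136 V.
Branch current I = V_A/R_C = 5.136/3.83 = 1.341 A.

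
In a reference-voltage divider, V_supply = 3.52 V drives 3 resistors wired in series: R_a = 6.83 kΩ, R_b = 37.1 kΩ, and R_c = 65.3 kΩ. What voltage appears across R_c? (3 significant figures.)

Total series resistance ΣR = 6.83 + 37.1 + 65.3 = 109.2 kΩ.
By the voltage-divider rule, V = 3.52 × 65.30/109.2 = 2.104 V.

V ≈ 2.10 V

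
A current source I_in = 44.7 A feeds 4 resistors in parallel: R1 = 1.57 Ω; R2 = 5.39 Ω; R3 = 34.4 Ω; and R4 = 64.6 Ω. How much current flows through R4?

I ≈ 0.798 A

Conductances: ΣG = 1/1.57 + 1/5.39 + 1/34.4 + 1/64.6 = 0.8670 (1/Ω).
Current divider: I(R4) = I_in · G_k/ΣG = 44.7 × (0.01548/0.8670) = 44.7 × 0.01785 = 0.7981 A.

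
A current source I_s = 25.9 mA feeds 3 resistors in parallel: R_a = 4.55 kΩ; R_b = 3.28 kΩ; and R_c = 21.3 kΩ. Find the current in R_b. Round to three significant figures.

I ≈ 13.8 mA

ΣG = 1/4.55 + 1/3.28 + 1/21.3 = 0.5716.
By the current-divider rule, I = I_s · G_k/ΣG = 25.9 × 0.5334 = 13.81 mA.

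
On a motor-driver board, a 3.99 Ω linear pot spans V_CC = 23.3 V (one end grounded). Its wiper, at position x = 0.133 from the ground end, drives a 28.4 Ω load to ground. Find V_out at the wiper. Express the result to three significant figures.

Lower segment x·R_p = 0.5307 Ω; upper segment (1−x)·R_p = 3.459 Ω.
(x·R_p) ‖ R_L = 0.5209 Ω.
Loaded-divider output: V_out = 23.3 × 0.1309 = 3.049 V.
(Unloaded: V_out = x·V_CC = 3.10 V.)

V_out ≈ 3.05 V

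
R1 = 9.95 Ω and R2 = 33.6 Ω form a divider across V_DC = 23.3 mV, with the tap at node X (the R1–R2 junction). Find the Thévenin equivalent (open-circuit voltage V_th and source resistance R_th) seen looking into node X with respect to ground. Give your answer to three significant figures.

V_th ≈ 18.0 mV, R_th ≈ 7.68 Ω

With X open, the divider is unloaded: V_th = 23.3 × 33.6/43.55 = 17.98 mV.
Zeroing V_DC shorts the top of R1 to ground, so R_th = R1 ‖ R2 = 7.677 Ω.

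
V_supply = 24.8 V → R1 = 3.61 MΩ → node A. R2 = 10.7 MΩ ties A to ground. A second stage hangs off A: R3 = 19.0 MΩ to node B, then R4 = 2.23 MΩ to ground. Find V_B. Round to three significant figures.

V_B ≈ 1.73 V

The second stage (R3 + R4 = 21.23 MΩ) loads node A in parallel with R2.
Effective lower resistance at A: R2 ‖ 21.23 = 7.114 MΩ.
So V_A = 24.8 × 0.6634 = 16.45 V.
V_B = V_A × 0.1050 = 1.728 V.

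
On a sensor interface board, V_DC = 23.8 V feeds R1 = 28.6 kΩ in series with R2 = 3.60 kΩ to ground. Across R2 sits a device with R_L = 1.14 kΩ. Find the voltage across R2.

R2 ‖ R_L = (3.60 × 1.14)/(3.60 + 1.14) = 0.8658 kΩ.
Then V_out = V_DC · R2'/(R1 + R2') = 23.8 × 0.8658/29.47 = 0.6993 V.

V_out ≈ 0.699 V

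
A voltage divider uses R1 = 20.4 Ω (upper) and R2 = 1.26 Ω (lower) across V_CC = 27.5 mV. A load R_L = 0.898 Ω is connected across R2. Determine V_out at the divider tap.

V_out ≈ 0.689 mV

The load sits in parallel with R2, giving an effective lower resistance R2' = R2·R_L/(R2+R_L) = 0.5243 Ω.
Then V_out = V_CC · R2'/(R1 + R2') = 27.5 × 0.5243/20.92 = 0.6891 mV.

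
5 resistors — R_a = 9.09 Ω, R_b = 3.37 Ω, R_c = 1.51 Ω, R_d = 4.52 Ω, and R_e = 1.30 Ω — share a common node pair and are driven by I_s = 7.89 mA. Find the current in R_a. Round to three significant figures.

I ≈ 0.421 mA

Total conductance ΣG = 1/9.09 + 1/3.37 + 1/1.51 + 1/4.52 + 1/1.30 = 2.059 (units of 1/Ω).
By the current-divider rule, I = I_s · G_k/ΣG = 7.89 × 0.05342 = 0.4215 mA.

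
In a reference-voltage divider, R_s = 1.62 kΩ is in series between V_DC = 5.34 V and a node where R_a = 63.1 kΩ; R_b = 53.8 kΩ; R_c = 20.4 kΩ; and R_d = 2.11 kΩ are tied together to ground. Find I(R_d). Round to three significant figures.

Equivalent of the parallel group: R_p = 1.794 kΩ.
Node voltage V_A = V_DC · R_p/(R_s + R_p) = 5.34 × 0.5255 = 2.806 V.
Branch current I = V_A/R_d = 2.806/2.11 = 1.330 mA.

I ≈ 1.33 mA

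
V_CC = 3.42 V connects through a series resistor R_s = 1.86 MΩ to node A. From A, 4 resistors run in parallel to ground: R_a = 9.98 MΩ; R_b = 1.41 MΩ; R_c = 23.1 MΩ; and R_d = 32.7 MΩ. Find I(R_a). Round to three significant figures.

I ≈ 0.130 µA

Equivalent of the parallel group: R_p = 1.132 MΩ.
V_A by voltage divider: V_A = 3.42 × 1.132/(1.86 + 1.132) = 1.294 V.
I(R_a) = V_A / R_a = 1.294/9.98 = 0.1297 µA.
(Check via current divider: I_total = 1.143 µA; share G_k/ΣG = 0.1134 → same result.)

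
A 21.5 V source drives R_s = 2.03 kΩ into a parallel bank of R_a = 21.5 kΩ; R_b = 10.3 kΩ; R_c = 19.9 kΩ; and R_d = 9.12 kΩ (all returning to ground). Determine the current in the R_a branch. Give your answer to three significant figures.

I ≈ 0.619 mA

Combine the parallel branches: R_p = (1/21.5 + 1/10.3 + 1/19.9 + 1/9.12)⁻¹ = 3.295 kΩ.
V_A by voltage divider: V_A = 21.5 × 3.295/(2.03 + 3.295) = 13.30 V.
I(R_a) = V_A / R_a = 13.30/21.5 = 0.6188 mA.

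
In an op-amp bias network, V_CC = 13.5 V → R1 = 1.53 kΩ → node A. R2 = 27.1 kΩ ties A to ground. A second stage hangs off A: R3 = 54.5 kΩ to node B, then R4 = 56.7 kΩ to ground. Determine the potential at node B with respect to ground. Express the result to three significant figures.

Node A sees R2 in parallel with the series input of stage 2, R3 + R4 = 111.2 kΩ.
R2 ‖ (R3+R4) = 21.79 kΩ.
So V_A = 13.5 × 0.9344 = 12.61 V.
Stage 2 is unloaded, so V_B = V_A · R4/(R3+R4) = 12.61 × 56.7/111.2 = 6.432 V.

V_B ≈ 6.43 V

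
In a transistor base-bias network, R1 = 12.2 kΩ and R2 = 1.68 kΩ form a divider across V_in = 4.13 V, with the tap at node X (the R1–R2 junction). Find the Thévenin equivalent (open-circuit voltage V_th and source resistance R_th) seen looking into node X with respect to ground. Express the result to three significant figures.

V_th ≈ 0.500 V, R_th ≈ 1.48 kΩ

Open-circuit (no load on X): V_th = V_in · R2/(R1 + R2) = 4.13 × 1.68/(12.20 + 1.68) = 0.4999 V.
Looking into X with the source shorted: R_th = R1·R2/(R1+R2) = 12.20 × 1.68/13.88 = 1.477 kΩ.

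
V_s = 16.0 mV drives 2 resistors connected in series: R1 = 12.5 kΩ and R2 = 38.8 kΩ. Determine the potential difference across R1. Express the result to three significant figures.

V ≈ 3.90 mV

Series total: ΣR = 12.5 + 38.8 = 51.30 kΩ.
Voltage divider: V = V_s · (12.50 / 51.30) = 16.0 × 0.2437 = 3.899 mV.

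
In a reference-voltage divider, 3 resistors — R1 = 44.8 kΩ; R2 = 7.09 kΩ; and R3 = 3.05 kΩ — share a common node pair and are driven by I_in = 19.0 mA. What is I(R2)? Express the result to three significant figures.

I ≈ 5.46 mA

Total conductance ΣG = 1/44.8 + 1/7.09 + 1/3.05 = 0.4912 (units of 1/kΩ).
R2 takes the fraction G_k/ΣG = 0.1410/0.4912 = 0.2871, so I = 19.0 × 0.2871 = 5.455 mA.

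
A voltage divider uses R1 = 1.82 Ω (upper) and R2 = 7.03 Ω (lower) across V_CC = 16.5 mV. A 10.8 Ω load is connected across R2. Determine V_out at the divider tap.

V_out ≈ 11.6 mV

R2 ‖ R_L = (7.03 × 10.8)/(7.03 + 10.8) = 4.258 Ω.
Then V_out = V_CC · R2'/(R1 + R2') = 16.5 × 4.258/6.078 = 11.56 mV.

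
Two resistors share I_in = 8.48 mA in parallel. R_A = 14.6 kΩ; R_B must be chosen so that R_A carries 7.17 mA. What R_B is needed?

In a two-way split, I_A/I_in = R_B/(R_A + R_B).
7.17/8.48 = R_B/(R_A + R_B) → R_B = R_A · (0.8455)/(1 − 0.8455) = 14.6 × 5.473 = 79.91 kΩ.

R_B ≈ 79.9 kΩ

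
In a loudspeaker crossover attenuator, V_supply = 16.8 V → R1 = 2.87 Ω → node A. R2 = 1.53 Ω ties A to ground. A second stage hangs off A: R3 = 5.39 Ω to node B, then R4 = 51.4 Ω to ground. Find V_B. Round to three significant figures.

V_B ≈ 5.20 V

Node A sees R2 in parallel with the series input of stage 2, R3 + R4 = 56.79 Ω.
R2 ‖ (R3+R4) = 1.490 Ω.
V_A = 16.8 × 1.490/(2.87 + 1.490) = 5.741 V.
Then the unloaded second divider: V_B = V_A × R4/(R3+R4) = 5.741 × 0.9051 = 5.196 V.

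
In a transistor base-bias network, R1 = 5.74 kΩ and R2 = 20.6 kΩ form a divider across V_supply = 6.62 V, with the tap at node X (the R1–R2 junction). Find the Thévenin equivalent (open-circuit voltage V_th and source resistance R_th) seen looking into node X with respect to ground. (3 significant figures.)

Open-circuit (no load on X): V_th = V_supply · R2/(R1 + R2) = 6.62 × 20.6/(5.740 + 20.6) = 5.177 V.
Looking into X with the source shorted: R_th = R1·R2/(R1+R2) = 5.740 × 20.6/26.34 = 4.489 kΩ.

V_th ≈ 5.18 V, R_th ≈ 4.49 kΩ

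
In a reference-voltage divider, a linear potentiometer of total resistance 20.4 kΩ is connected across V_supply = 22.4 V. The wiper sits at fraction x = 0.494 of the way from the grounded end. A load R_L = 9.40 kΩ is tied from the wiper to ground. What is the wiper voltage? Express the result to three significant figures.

V_out ≈ 7.17 V

Lower segment x·R_p = 10.08 kΩ; upper segment (1−x)·R_p = 10.32 kΩ.
(x·R_p) ‖ R_L = 4.864 kΩ.
V_out = 22.4 × 4.864/(10.32 + 4.864) = 7.174 V.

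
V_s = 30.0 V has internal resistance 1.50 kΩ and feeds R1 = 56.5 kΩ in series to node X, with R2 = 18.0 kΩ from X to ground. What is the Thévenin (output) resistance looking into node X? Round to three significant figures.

R_th ≈ 13.7 kΩ

R1' = 1.50 + 56.5 = 58.00 kΩ (source resistance + R1).
Looking into X with the source shorted: R_th = R1'·R2/(R1'+R2) = 58.00 × 18.0/76.00 = 13.74 kΩ.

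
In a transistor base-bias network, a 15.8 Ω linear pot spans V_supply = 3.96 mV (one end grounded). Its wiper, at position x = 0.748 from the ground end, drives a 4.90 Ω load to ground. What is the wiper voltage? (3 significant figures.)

Split the track: R_lower = x·R_p = 11.82 Ω, R_upper = (1−x)·R_p = 3.982 Ω.
R_L loads the lower segment: effective lower R = 3.464 Ω.
Loaded-divider output: V_out = 3.96 × 0.4652 = 1.842 mV.

V_out ≈ 1.84 mV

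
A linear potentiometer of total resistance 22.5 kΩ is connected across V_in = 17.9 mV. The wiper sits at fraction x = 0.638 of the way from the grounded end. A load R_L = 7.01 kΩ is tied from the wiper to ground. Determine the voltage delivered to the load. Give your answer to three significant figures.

The pot divides into 8.145 kΩ above the wiper and 14.36 kΩ below.
(x·R_p) ‖ R_L = 4.710 kΩ.
Loaded-divider output: V_out = 17.9 × 0.3664 = 6.558 mV.

V_out ≈ 6.56 mV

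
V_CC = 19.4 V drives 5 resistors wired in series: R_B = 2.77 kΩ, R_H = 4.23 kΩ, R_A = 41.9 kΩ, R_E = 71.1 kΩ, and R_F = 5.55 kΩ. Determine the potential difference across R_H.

V ≈ 0.654 V

Series total: ΣR = 2.77 + 4.23 + 41.9 + 71.1 + 5.55 = 125.5 kΩ.
V = V_CC · R/ΣR = 19.4 × 0.03369 = 0.6536 V.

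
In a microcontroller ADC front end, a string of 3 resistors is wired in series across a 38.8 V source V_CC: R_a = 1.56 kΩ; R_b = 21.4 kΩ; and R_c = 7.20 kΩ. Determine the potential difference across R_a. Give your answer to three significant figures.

V ≈ 2.01 V

Total series resistance ΣR = 1.56 + 21.4 + 7.20 = 30.16 kΩ.
By the voltage-divider rule, V = 38.8 × 1.560/30.16 = 2.007 V.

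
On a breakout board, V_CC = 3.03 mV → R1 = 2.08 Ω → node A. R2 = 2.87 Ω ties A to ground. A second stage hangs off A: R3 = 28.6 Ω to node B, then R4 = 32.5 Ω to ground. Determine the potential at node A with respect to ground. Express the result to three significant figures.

V_A ≈ 1.72 mV

Node A sees R2 in parallel with the series input of stage 2, R3 + R4 = 61.10 Ω.
Effective lower resistance at A: R2 ‖ 61.10 = 2.741 Ω.
First divider: V_A = V_CC · 2.741/(2.08 + 2.741) = 1.723 mV.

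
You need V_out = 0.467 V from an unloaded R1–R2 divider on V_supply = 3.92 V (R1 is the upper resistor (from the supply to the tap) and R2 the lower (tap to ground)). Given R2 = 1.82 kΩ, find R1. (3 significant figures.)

The divider ratio is R2/(R1+R2) = 0.467/3.92 = 0.1191.
Rearranging, R1 = R2·(1−k)/k = 1.82 × 7.394 = 13.46 kΩ.

R1 ≈ 13.5 kΩ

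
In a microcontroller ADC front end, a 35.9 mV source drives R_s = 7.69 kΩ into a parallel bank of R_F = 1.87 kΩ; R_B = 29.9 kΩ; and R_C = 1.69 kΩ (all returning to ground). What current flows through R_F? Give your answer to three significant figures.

Combine the parallel branches: R_p = (1/1.87 + 1/29.9 + 1/1.69)⁻¹ = 0.8621 kΩ.
Node voltage V_A = V_CC · R_p/(R_s + R_p) = 35.9 × 0.1008 = 3.619 mV.
Branch current I = V_A/R_F = 3.619/1.87 = 1.935 µA.

I ≈ 1.94 µA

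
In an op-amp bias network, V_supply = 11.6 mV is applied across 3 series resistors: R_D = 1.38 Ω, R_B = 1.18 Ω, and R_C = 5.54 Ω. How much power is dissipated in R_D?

P ≈ 2.83 µW

Series current I = V_supply/ΣR = 11.6/8.100 = 1.432 mA.
V(R_D) = I·R = 1.976 mV; P = V·I = 1.976 × 1.432 = 2.830 µW.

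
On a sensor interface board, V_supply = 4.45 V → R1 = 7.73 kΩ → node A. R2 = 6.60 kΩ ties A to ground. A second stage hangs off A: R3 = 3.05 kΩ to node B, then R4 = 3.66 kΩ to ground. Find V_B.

V_B ≈ 0.730 V

Looking into the second stage from A: R3 + R4 = 6.710 kΩ appears in parallel with R2.
R2 ‖ (R3+R4) = 3.327 kΩ.
So V_A = 4.45 × 0.3009 = 1.339 V.
Then the unloaded second divider: V_B = V_A × R4/(R3+R4) = 1.339 × 0.5455 = 0.7304 V.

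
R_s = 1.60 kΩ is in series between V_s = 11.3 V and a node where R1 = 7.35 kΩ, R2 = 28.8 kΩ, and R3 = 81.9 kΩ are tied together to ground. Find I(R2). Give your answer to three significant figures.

Equivalent of the parallel group: R_p = 5.465 kΩ.
V_A = 11.3 × 5.465/7.065 = 8.741 V.
Branch current I = V_A/R2 = 8.741/28.8 = 0.3035 mA.
(Check via current divider: I_total = 1.599 mA; share G_k/ΣG = 0.1898 → same result.)

I ≈ 0.304 mA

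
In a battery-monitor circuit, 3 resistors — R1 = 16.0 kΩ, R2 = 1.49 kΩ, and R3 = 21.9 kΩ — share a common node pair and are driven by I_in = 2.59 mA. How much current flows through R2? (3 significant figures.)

Total conductance ΣG = 1/16.0 + 1/1.49 + 1/21.9 = 0.7793 (units of 1/kΩ).
R2 takes the fraction G_k/ΣG = 0.6711/0.7793 = 0.8612, so I = 2.59 × 0.8612 = 2.231 mA.

I ≈ 2.23 mA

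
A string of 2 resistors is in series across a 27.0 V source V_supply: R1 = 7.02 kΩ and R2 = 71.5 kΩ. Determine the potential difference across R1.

Total series resistance ΣR = 7.02 + 71.5 = 78.52 kΩ.
Voltage divider: V = V_supply · (7.020 / 78.52) = 27.0 × 0.08940 = 2.414 V.

V ≈ 2.41 V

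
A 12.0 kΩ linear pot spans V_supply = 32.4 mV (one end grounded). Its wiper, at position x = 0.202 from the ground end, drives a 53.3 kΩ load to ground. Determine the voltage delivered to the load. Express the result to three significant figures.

The pot divides into 9.576 kΩ above the wiper and 2.424 kΩ below.
R_L loads the lower segment: effective lower R = 2.319 kΩ.
Loaded-divider output: V_out = 32.4 × 0.1949 = 6.316 mV.

V_out ≈ 6.32 mV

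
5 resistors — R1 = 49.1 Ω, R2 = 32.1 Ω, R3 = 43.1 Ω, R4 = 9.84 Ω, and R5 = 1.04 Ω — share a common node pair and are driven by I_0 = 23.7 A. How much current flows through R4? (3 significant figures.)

ΣG = 1/49.1 + 1/32.1 + 1/43.1 + 1/9.84 + 1/1.04 = 1.138.
R4 takes the fraction G_k/ΣG = 0.1016/1.138 = 0.08931, so I = 23.7 × 0.08931 = 2.117 A.

I ≈ 2.12 A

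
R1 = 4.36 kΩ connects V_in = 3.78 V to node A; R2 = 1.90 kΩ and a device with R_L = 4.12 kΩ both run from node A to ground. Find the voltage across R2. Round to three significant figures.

The load sits in parallel with R2, giving an effective lower resistance R2' = R2·R_L/(R2+R_L) = 1.300 kΩ.
Voltage divider with the loaded lower leg: V_out = 3.78 × 1.300/(4.36 + 1.300) = 3.78 × 0.2297 = 0.8684 V.

V_out ≈ 0.868 V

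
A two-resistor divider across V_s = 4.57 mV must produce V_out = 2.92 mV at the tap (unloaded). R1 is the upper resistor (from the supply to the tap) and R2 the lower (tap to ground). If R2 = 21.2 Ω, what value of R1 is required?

V_out/V_s = R2/(R1+R2) = 0.6389.
So R1 = R2 · (V_s/V_out − 1) = 21.2 × (4.57/2.92 − 1) = 21.2 × 0.5651 = 11.98 Ω.

R1 ≈ 12.0 Ω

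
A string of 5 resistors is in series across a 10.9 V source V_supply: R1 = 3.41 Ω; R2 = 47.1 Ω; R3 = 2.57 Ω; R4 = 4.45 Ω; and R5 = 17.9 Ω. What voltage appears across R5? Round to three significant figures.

V ≈ 2.59 V

Total series resistance ΣR = 3.41 + 47.1 + 2.57 + 4.45 + 17.9 = 75.43 Ω.
V = V_supply · R/ΣR = 10.9 × 0.2373 = 2.587 V.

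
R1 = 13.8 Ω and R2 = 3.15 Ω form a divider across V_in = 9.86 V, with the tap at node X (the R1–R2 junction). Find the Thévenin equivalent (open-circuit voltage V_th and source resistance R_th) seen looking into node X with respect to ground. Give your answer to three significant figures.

V_th is the unloaded tap voltage: V_in · R2/(R1+R2) = 9.86 × 0.1858 = 1.832 V.
Looking into X with the source shorted: R_th = R1·R2/(R1+R2) = 13.80 × 3.15/16.95 = 2.565 Ω.

V_th ≈ 1.83 V, R_th ≈ 2.56 Ω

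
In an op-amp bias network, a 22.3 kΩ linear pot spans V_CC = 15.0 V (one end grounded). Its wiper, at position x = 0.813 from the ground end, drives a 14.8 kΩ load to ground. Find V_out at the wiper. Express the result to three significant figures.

The pot divides into 4.170 kΩ above the wiper and 18.13 kΩ below.
R_L loads the lower segment: effective lower R = 8.148 kΩ.
Loaded-divider output: V_out = 15.0 × 0.6615 = 9.922 V.

V_out ≈ 9.92 V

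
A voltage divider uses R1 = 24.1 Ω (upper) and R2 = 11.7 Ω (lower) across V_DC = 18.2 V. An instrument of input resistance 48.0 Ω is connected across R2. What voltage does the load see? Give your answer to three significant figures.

The load sits in parallel with R2, giving an effective lower resistance R2' = R2·R_L/(R2+R_L) = 9.407 Ω.
Voltage divider with the loaded lower leg: V_out = 18.2 × 9.407/(24.1 + 9.407) = 18.2 × 0.2807 = 5.110 V.

V_out ≈ 5.11 V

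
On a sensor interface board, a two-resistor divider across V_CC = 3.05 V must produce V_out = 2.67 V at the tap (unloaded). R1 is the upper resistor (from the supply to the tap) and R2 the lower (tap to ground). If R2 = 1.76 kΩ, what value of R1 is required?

The divider ratio is R2/(R1+R2) = 2.67/3.05 = 0.8754.
R1 = R2·(1/k − 1) = 1.76 × 0.1423 = 0.2505 kΩ.

R1 ≈ 0.250 kΩ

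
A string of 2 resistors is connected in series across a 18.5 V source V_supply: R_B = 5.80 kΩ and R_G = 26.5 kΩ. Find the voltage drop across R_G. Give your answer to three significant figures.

Series total: ΣR = 5.80 + 26.5 = 32.30 kΩ.
Voltage divider: V = V_supply · (26.50 / 32.30) = 18.5 × 0.8204 = 15.18 V.

V ≈ 15.2 V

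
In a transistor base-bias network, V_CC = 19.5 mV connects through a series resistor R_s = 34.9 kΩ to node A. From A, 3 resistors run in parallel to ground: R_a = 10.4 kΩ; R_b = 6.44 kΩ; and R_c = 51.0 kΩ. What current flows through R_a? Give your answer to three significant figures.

I ≈ 0.179 µA

Combine the parallel branches: R_p = (1/10.4 + 1/6.44 + 1/51.0)⁻¹ = 3.689 kΩ.
V_A by voltage divider: V_A = 19.5 × 3.689/(34.9 + 3.689) = 1.864 mV.
Branch current I = V_A/R_a = 1.864/10.4 = 0.1793 µA.
(Equivalently: I_total = 0.5053 µA, then current-divider fraction G_k/ΣG = 0.3548.)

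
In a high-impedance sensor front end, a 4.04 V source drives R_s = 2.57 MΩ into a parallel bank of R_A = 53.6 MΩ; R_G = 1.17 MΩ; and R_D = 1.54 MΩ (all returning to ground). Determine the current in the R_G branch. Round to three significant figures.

Equivalent of the parallel group: R_p = 0.6567 MΩ.
Node voltage V_A = V_CC · R_p/(R_s + R_p) = 4.04 × 0.2035 = 0.8222 V.
I(R_G) = V_A / R_G = 0.8222/1.17 = 0.7028 µA.
(Equivalently: I_total = 1.252 µA, then current-divider fraction G_k/ΣG = 0.5613.)

I ≈ 0.703 µA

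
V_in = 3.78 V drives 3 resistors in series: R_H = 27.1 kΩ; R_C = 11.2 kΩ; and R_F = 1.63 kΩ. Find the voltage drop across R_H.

Series total: ΣR = 27.1 + 11.2 + 1.63 = 39.93 kΩ.
By the voltage-divider rule, V = 3.78 × 27.10/39.93 = 2.565 V.

V ≈ 2.57 V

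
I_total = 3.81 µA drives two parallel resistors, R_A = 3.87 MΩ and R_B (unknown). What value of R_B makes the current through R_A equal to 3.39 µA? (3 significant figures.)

R_B ≈ 31.2 MΩ

Two-branch current divider: I_A = I_total · R_B/(R_A + R_B).
With f = 0.8898, R_B = R_A · f/(1−f) = 3.87 × 8.071 = 31.24 MΩ.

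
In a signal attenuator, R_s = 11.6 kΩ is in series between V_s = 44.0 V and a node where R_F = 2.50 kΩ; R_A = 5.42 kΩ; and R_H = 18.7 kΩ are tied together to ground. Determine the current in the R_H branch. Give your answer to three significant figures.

I ≈ 0.280 mA

Parallel bank: R_p = 1/(1/2.50 + 1/5.42 + 1/18.7) = 1.567 kΩ.
V_A = 44.0 × 1.567/13.17 = 5.238 V.
I(R_H) = V_A / R_H = 5.238/18.7 = 0.2801 mA.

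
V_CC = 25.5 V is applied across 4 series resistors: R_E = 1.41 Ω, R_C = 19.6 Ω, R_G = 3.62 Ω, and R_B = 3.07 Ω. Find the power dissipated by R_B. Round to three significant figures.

Series current I = V_CC/ΣR = 25.5/27.70 = 0.9206 A.
P = I²R = 0.8475 × 3.07 = 2.602 W.

P ≈ 2.60 W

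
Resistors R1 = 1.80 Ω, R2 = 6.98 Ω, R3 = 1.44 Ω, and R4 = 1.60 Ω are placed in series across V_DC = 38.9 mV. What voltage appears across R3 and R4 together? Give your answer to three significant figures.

Total series resistance ΣR = 1.80 + 6.98 + 1.44 + 1.60 = 11.82 Ω.
R_{R3..R4} = 1.44 + 1.60 = 3.040 Ω.
Voltage divider: V = V_DC · (3.040 / 11.82) = 38.9 × 0.2572 = 10.00 mV.

V ≈ 10.0 mV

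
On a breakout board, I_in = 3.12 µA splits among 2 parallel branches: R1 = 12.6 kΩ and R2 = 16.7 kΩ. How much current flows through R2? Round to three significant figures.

For two parallel branches, I_k = I_in · (other R)/(sum of R).
So I = 3.12 × 12.6/29.30 = 1.342 µA.

I ≈ 1.34 µA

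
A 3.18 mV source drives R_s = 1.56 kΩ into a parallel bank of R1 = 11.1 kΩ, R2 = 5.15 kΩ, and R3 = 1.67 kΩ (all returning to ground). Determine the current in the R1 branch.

I ≈ 0.120 µA

Combine the parallel branches: R_p = (1/11.1 + 1/5.15 + 1/1.67)⁻¹ = 1.132 kΩ.
Node voltage V_A = V_in · R_p/(R_s + R_p) = 3.18 × 0.4206 = 1.337 mV.
Branch current I = V_A/R1 = 1.337/11.1 = 0.1205 µA.
(Check via current divider: I_total = 1.181 µA; share G_k/ΣG = 0.1020 → same result.)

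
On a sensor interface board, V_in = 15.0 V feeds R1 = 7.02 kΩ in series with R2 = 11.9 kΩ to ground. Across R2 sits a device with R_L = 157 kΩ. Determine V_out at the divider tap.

The load sits in parallel with R2, giving an effective lower resistance R2' = R2·R_L/(R2+R_L) = 11.06 kΩ.
Now apply the divider: V_out = 15.0 × 0.6118 = 9.176 V.
(Unloaded it would be 9.43 V; the load pulls it down.)

V_out ≈ 9.18 V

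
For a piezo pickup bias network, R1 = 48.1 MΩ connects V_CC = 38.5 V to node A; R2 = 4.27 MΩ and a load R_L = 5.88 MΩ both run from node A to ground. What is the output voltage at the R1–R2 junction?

R2 ‖ R_L = (4.27 × 5.88)/(4.27 + 5.88) = 2.474 MΩ.
Now apply the divider: V_out = 38.5 × 0.04891 = 1.883 V.
(Unloaded it would be 3.14 V; the load pulls it down.)

V_out ≈ 1.88 V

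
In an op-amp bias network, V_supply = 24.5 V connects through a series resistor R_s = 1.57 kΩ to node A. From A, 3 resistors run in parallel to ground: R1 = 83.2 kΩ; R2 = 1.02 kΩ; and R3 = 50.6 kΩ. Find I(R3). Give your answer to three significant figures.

Equivalent of the parallel group: R_p = 0.9880 kΩ.
V_A = 24.5 × 0.9880/2.558 = 9.463 V.
I(R3) = V_A / R3 = 9.463/50.6 = 0.1870 mA.

I ≈ 0.187 mA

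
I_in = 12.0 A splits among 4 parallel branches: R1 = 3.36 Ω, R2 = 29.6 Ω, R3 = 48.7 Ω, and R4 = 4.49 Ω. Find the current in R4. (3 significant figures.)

I ≈ 4.65 A

Conductances: ΣG = 1/3.36 + 1/29.6 + 1/48.7 + 1/4.49 = 0.5747 (1/Ω).
R4 takes the fraction G_k/ΣG = 0.2227/0.5747 = 0.3876, so I = 12.0 × 0.3876 = 4.651 A.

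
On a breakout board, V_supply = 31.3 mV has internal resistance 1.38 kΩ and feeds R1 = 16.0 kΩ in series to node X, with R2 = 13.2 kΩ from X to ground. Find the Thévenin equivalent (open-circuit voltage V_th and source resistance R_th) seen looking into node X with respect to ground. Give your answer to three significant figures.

R1' = 1.38 + 16.0 = 17.38 kΩ (source resistance + R1).
Open-circuit (no load on X): V_th = V_supply · R2/(R1' + R2) = 31.3 × 13.2/(17.38 + 13.2) = 13.51 mV.
With V_supply suppressed (replaced by a short), R_th = R1' ‖ R2 = (17.38 × 13.2)/(17.38 + 13.2) = 7.502 kΩ.

V_th ≈ 13.5 mV, R_th ≈ 7.50 kΩ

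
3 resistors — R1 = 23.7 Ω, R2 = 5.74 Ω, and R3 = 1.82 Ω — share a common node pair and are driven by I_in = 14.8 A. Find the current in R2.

I ≈ 3.37 A

Total conductance ΣG = 1/23.7 + 1/5.74 + 1/1.82 = 0.7659 (units of 1/Ω).
R2 takes the fraction G_k/ΣG = 0.1742/0.7659 = 0.2275, so I = 14.8 × 0.2275 = 3.367 A.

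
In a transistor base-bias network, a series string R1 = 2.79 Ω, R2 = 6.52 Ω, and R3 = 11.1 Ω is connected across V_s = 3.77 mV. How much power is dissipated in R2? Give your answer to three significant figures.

Series current I = V_s/ΣR = 3.77/20.41 = 0.1847 mA.
P(R2) = I²·R2 = (0.1847)² × 6.52 = 0.2225 µW.

P ≈ 0.222 µW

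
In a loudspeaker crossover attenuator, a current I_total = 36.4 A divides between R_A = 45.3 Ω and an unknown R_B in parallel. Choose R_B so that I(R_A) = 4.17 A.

R_B ≈ 5.86 Ω

Two-branch current divider: I_A = I_total · R_B/(R_A + R_B).
With f = 0.1146, R_B = R_A · f/(1−f) = 45.3 × 0.1294 = 5.861 Ω.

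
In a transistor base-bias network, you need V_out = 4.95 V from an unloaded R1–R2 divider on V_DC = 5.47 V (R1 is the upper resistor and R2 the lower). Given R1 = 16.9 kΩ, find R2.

R2 ≈ 161 kΩ

Required fraction k = V_out/V_DC = 0.9049.
R2 = R1 · 0.9049/(1 − 0.9049) = 160.9 kΩ.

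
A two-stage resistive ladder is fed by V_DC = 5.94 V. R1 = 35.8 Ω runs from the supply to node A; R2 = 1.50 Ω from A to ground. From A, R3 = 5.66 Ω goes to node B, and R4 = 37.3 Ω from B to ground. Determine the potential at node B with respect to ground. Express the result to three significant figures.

The second stage (R3 + R4 = 42.96 Ω) loads node A in parallel with R2.
R2 ‖ (R3+R4) = 1.449 Ω.
So V_A = 5.94 × 0.03891 = 0.2311 V.
Then the unloaded second divider: V_B = V_A × R4/(R3+R4) = 0.2311 × 0.8682 = 0.2007 V.

V_B ≈ 0.201 V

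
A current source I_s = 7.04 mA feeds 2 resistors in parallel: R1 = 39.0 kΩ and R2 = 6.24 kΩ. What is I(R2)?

For two parallel branches, I_k = I_s · (other R)/(sum of R).
I(R2) = 7.04 × 39.0/(39.0 + 6.24) = 7.04 × 0.8621 = 6.069 mA.

I ≈ 6.07 mA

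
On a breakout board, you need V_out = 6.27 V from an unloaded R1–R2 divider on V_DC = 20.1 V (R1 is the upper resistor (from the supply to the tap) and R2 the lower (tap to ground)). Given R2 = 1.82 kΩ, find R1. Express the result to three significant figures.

The divider ratio is R2/(R1+R2) = 6.27/20.1 = 0.3119.
So R1 = R2 · (V_DC/V_out − 1) = 1.82 × (20.1/6.27 − 1) = 1.82 × 2.206 = 4.014 kΩ.

R1 ≈ 4.01 kΩ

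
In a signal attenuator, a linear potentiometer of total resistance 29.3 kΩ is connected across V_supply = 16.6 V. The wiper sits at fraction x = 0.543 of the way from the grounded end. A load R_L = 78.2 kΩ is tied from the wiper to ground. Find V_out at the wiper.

V_out ≈ 8.25 V

Lower segment x·R_p = 15.91 kΩ; upper segment (1−x)·R_p = 13.39 kΩ.
R_L loads the lower segment: effective lower R = 13.22 kΩ.
Loaded-divider output: V_out = 16.6 × 0.4968 = 8.247 V.
(Unloaded: V_out = x·V_supply = 9.01 V.)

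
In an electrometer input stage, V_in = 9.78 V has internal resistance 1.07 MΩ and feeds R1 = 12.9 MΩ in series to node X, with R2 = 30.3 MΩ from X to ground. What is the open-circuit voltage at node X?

R1' = 1.07 + 12.9 = 13.97 MΩ (source resistance + R1).
With X open, the divider is unloaded: V_th = 9.78 × 30.3/44.27 = 6.694 V.

V_th ≈ 6.69 V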